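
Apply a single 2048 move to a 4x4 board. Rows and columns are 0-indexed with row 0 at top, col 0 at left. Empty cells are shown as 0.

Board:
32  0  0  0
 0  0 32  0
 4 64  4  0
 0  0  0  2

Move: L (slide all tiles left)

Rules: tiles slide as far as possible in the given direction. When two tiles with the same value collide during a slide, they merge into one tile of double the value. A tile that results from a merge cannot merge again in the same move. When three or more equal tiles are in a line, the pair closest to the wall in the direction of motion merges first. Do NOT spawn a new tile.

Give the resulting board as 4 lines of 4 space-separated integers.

Answer: 32  0  0  0
32  0  0  0
 4 64  4  0
 2  0  0  0

Derivation:
Slide left:
row 0: [32, 0, 0, 0] -> [32, 0, 0, 0]
row 1: [0, 0, 32, 0] -> [32, 0, 0, 0]
row 2: [4, 64, 4, 0] -> [4, 64, 4, 0]
row 3: [0, 0, 0, 2] -> [2, 0, 0, 0]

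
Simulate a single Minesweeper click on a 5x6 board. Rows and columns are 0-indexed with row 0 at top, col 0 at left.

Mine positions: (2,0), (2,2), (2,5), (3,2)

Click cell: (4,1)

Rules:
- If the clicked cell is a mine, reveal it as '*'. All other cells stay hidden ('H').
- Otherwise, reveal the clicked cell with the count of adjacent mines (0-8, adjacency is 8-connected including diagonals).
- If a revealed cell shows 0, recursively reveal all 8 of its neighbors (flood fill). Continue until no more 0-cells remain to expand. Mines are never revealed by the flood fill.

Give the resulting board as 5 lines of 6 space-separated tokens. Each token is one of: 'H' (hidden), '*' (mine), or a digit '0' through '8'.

H H H H H H
H H H H H H
H H H H H H
H H H H H H
H 1 H H H H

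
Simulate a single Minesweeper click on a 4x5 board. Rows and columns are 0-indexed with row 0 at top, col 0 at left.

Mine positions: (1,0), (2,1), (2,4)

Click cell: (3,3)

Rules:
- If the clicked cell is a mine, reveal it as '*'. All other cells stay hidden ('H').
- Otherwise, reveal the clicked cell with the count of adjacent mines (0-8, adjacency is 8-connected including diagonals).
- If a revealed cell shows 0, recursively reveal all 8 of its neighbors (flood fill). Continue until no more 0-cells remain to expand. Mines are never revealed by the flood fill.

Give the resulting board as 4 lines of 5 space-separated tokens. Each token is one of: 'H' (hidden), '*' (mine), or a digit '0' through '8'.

H H H H H
H H H H H
H H H H H
H H H 1 H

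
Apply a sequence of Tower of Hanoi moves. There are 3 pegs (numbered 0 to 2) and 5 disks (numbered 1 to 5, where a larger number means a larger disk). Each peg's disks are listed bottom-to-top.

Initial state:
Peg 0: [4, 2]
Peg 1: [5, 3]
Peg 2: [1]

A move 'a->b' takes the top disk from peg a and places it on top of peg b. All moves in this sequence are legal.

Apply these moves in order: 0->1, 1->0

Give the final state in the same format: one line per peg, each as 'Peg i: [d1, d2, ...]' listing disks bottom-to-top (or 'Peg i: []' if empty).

After move 1 (0->1):
Peg 0: [4]
Peg 1: [5, 3, 2]
Peg 2: [1]

After move 2 (1->0):
Peg 0: [4, 2]
Peg 1: [5, 3]
Peg 2: [1]

Answer: Peg 0: [4, 2]
Peg 1: [5, 3]
Peg 2: [1]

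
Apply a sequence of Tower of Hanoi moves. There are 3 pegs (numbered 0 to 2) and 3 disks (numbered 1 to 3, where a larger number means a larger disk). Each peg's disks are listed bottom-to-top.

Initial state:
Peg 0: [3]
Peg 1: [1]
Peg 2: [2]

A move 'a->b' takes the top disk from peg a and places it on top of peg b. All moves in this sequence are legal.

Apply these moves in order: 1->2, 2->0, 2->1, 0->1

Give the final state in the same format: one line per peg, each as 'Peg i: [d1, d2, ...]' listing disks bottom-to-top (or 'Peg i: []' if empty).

After move 1 (1->2):
Peg 0: [3]
Peg 1: []
Peg 2: [2, 1]

After move 2 (2->0):
Peg 0: [3, 1]
Peg 1: []
Peg 2: [2]

After move 3 (2->1):
Peg 0: [3, 1]
Peg 1: [2]
Peg 2: []

After move 4 (0->1):
Peg 0: [3]
Peg 1: [2, 1]
Peg 2: []

Answer: Peg 0: [3]
Peg 1: [2, 1]
Peg 2: []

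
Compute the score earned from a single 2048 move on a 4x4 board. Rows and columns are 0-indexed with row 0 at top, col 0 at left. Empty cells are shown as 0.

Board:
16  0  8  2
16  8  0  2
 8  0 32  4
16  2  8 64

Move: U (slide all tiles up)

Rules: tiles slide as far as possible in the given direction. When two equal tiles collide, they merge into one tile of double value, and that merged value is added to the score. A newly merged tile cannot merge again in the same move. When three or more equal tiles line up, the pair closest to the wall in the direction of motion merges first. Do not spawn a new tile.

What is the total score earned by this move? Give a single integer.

Answer: 36

Derivation:
Slide up:
col 0: [16, 16, 8, 16] -> [32, 8, 16, 0]  score +32 (running 32)
col 1: [0, 8, 0, 2] -> [8, 2, 0, 0]  score +0 (running 32)
col 2: [8, 0, 32, 8] -> [8, 32, 8, 0]  score +0 (running 32)
col 3: [2, 2, 4, 64] -> [4, 4, 64, 0]  score +4 (running 36)
Board after move:
32  8  8  4
 8  2 32  4
16  0  8 64
 0  0  0  0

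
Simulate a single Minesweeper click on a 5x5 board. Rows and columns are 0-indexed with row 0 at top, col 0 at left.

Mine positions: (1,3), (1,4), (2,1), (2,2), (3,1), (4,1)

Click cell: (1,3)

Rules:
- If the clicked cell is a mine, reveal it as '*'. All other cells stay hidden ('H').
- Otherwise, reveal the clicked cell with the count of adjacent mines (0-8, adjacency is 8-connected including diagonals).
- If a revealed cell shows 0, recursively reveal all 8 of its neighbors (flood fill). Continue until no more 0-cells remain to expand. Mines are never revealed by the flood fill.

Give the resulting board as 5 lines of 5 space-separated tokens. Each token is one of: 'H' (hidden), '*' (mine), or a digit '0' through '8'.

H H H H H
H H H * H
H H H H H
H H H H H
H H H H H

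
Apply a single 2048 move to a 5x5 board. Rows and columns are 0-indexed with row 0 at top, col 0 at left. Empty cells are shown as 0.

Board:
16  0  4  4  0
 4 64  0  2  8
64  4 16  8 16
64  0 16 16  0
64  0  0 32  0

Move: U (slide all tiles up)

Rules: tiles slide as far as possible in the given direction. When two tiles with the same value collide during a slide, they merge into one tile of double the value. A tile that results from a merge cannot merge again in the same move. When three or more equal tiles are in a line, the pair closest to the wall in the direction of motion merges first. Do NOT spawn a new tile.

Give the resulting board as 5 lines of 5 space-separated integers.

Slide up:
col 0: [16, 4, 64, 64, 64] -> [16, 4, 128, 64, 0]
col 1: [0, 64, 4, 0, 0] -> [64, 4, 0, 0, 0]
col 2: [4, 0, 16, 16, 0] -> [4, 32, 0, 0, 0]
col 3: [4, 2, 8, 16, 32] -> [4, 2, 8, 16, 32]
col 4: [0, 8, 16, 0, 0] -> [8, 16, 0, 0, 0]

Answer:  16  64   4   4   8
  4   4  32   2  16
128   0   0   8   0
 64   0   0  16   0
  0   0   0  32   0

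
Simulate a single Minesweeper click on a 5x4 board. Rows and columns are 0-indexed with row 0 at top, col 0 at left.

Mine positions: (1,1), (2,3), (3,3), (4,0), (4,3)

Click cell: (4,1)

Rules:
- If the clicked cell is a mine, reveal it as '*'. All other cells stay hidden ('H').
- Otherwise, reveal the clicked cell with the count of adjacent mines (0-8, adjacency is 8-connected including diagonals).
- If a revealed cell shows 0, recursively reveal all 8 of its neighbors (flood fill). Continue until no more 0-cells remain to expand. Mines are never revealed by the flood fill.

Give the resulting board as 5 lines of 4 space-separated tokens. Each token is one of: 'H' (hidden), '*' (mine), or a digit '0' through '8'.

H H H H
H H H H
H H H H
H H H H
H 1 H H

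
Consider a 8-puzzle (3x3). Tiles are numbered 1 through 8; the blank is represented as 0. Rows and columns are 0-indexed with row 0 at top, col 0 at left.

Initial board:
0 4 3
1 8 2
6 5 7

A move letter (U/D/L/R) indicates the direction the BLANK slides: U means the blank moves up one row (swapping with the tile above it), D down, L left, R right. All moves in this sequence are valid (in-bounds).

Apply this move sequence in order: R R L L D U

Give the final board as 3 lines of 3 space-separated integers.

Answer: 0 4 3
1 8 2
6 5 7

Derivation:
After move 1 (R):
4 0 3
1 8 2
6 5 7

After move 2 (R):
4 3 0
1 8 2
6 5 7

After move 3 (L):
4 0 3
1 8 2
6 5 7

After move 4 (L):
0 4 3
1 8 2
6 5 7

After move 5 (D):
1 4 3
0 8 2
6 5 7

After move 6 (U):
0 4 3
1 8 2
6 5 7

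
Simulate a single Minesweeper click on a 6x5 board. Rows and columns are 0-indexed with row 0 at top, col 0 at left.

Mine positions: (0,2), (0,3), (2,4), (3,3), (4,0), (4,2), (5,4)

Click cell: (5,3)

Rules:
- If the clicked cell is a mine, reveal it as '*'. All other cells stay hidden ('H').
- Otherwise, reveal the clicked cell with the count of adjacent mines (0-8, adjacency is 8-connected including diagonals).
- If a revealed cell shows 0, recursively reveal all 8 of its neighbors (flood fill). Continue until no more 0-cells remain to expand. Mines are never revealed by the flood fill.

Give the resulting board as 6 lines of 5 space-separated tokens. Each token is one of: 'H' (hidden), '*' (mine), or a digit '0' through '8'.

H H H H H
H H H H H
H H H H H
H H H H H
H H H H H
H H H 2 H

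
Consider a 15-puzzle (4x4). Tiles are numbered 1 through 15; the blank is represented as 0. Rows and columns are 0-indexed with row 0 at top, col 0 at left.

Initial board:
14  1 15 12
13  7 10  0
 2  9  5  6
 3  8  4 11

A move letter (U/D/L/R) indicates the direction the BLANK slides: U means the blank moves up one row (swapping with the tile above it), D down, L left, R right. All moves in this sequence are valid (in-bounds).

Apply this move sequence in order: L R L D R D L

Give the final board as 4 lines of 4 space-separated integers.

Answer: 14  1 15 12
13  7  5 10
 2  9  6 11
 3  8  0  4

Derivation:
After move 1 (L):
14  1 15 12
13  7  0 10
 2  9  5  6
 3  8  4 11

After move 2 (R):
14  1 15 12
13  7 10  0
 2  9  5  6
 3  8  4 11

After move 3 (L):
14  1 15 12
13  7  0 10
 2  9  5  6
 3  8  4 11

After move 4 (D):
14  1 15 12
13  7  5 10
 2  9  0  6
 3  8  4 11

After move 5 (R):
14  1 15 12
13  7  5 10
 2  9  6  0
 3  8  4 11

After move 6 (D):
14  1 15 12
13  7  5 10
 2  9  6 11
 3  8  4  0

After move 7 (L):
14  1 15 12
13  7  5 10
 2  9  6 11
 3  8  0  4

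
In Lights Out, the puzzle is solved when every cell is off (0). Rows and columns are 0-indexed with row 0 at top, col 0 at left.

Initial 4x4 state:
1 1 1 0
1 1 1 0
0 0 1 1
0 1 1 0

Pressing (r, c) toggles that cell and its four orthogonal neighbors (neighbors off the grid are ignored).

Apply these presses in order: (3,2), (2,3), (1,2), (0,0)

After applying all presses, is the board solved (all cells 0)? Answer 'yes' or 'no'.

After press 1 at (3,2):
1 1 1 0
1 1 1 0
0 0 0 1
0 0 0 1

After press 2 at (2,3):
1 1 1 0
1 1 1 1
0 0 1 0
0 0 0 0

After press 3 at (1,2):
1 1 0 0
1 0 0 0
0 0 0 0
0 0 0 0

After press 4 at (0,0):
0 0 0 0
0 0 0 0
0 0 0 0
0 0 0 0

Lights still on: 0

Answer: yes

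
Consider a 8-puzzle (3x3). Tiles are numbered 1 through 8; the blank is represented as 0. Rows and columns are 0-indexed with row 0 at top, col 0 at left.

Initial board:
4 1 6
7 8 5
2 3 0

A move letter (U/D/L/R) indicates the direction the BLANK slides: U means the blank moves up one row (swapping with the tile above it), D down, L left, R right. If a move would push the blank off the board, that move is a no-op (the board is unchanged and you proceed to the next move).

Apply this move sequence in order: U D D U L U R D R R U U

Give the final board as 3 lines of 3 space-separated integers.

After move 1 (U):
4 1 6
7 8 0
2 3 5

After move 2 (D):
4 1 6
7 8 5
2 3 0

After move 3 (D):
4 1 6
7 8 5
2 3 0

After move 4 (U):
4 1 6
7 8 0
2 3 5

After move 5 (L):
4 1 6
7 0 8
2 3 5

After move 6 (U):
4 0 6
7 1 8
2 3 5

After move 7 (R):
4 6 0
7 1 8
2 3 5

After move 8 (D):
4 6 8
7 1 0
2 3 5

After move 9 (R):
4 6 8
7 1 0
2 3 5

After move 10 (R):
4 6 8
7 1 0
2 3 5

After move 11 (U):
4 6 0
7 1 8
2 3 5

After move 12 (U):
4 6 0
7 1 8
2 3 5

Answer: 4 6 0
7 1 8
2 3 5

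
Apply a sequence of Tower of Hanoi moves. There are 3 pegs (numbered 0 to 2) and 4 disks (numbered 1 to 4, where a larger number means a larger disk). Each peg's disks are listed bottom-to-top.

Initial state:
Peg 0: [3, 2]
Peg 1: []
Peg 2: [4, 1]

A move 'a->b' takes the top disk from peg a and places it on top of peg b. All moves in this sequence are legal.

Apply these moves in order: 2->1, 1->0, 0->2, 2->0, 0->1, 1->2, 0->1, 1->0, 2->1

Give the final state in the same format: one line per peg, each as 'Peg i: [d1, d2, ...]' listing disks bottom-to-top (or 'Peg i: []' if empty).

After move 1 (2->1):
Peg 0: [3, 2]
Peg 1: [1]
Peg 2: [4]

After move 2 (1->0):
Peg 0: [3, 2, 1]
Peg 1: []
Peg 2: [4]

After move 3 (0->2):
Peg 0: [3, 2]
Peg 1: []
Peg 2: [4, 1]

After move 4 (2->0):
Peg 0: [3, 2, 1]
Peg 1: []
Peg 2: [4]

After move 5 (0->1):
Peg 0: [3, 2]
Peg 1: [1]
Peg 2: [4]

After move 6 (1->2):
Peg 0: [3, 2]
Peg 1: []
Peg 2: [4, 1]

After move 7 (0->1):
Peg 0: [3]
Peg 1: [2]
Peg 2: [4, 1]

After move 8 (1->0):
Peg 0: [3, 2]
Peg 1: []
Peg 2: [4, 1]

After move 9 (2->1):
Peg 0: [3, 2]
Peg 1: [1]
Peg 2: [4]

Answer: Peg 0: [3, 2]
Peg 1: [1]
Peg 2: [4]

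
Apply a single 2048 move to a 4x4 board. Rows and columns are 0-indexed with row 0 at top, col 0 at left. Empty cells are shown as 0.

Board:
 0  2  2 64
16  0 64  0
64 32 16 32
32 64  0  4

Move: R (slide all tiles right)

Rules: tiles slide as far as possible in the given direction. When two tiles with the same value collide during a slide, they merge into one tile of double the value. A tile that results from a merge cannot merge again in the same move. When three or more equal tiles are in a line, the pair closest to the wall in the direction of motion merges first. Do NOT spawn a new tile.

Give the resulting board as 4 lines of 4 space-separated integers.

Slide right:
row 0: [0, 2, 2, 64] -> [0, 0, 4, 64]
row 1: [16, 0, 64, 0] -> [0, 0, 16, 64]
row 2: [64, 32, 16, 32] -> [64, 32, 16, 32]
row 3: [32, 64, 0, 4] -> [0, 32, 64, 4]

Answer:  0  0  4 64
 0  0 16 64
64 32 16 32
 0 32 64  4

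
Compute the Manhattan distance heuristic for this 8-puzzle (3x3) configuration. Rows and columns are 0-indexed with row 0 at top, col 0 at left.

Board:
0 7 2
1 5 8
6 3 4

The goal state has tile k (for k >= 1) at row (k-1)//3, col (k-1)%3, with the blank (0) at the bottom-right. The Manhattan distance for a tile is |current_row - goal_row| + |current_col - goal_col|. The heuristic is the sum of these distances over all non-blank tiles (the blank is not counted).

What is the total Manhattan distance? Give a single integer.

Tile 7: at (0,1), goal (2,0), distance |0-2|+|1-0| = 3
Tile 2: at (0,2), goal (0,1), distance |0-0|+|2-1| = 1
Tile 1: at (1,0), goal (0,0), distance |1-0|+|0-0| = 1
Tile 5: at (1,1), goal (1,1), distance |1-1|+|1-1| = 0
Tile 8: at (1,2), goal (2,1), distance |1-2|+|2-1| = 2
Tile 6: at (2,0), goal (1,2), distance |2-1|+|0-2| = 3
Tile 3: at (2,1), goal (0,2), distance |2-0|+|1-2| = 3
Tile 4: at (2,2), goal (1,0), distance |2-1|+|2-0| = 3
Sum: 3 + 1 + 1 + 0 + 2 + 3 + 3 + 3 = 16

Answer: 16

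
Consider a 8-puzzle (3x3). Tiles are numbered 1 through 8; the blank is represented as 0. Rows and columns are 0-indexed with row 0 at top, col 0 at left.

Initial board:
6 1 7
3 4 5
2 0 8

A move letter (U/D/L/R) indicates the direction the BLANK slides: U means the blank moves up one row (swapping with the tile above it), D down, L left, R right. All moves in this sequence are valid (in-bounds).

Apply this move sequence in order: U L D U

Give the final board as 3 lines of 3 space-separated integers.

After move 1 (U):
6 1 7
3 0 5
2 4 8

After move 2 (L):
6 1 7
0 3 5
2 4 8

After move 3 (D):
6 1 7
2 3 5
0 4 8

After move 4 (U):
6 1 7
0 3 5
2 4 8

Answer: 6 1 7
0 3 5
2 4 8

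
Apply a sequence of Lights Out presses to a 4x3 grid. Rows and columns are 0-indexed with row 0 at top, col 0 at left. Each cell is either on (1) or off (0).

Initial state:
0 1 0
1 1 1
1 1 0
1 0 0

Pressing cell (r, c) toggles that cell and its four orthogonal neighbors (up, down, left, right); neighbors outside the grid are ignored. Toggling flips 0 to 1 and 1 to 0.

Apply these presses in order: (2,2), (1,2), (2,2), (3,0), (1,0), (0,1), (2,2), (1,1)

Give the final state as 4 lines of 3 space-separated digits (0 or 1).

Answer: 0 1 0
1 1 0
1 1 0
0 1 1

Derivation:
After press 1 at (2,2):
0 1 0
1 1 0
1 0 1
1 0 1

After press 2 at (1,2):
0 1 1
1 0 1
1 0 0
1 0 1

After press 3 at (2,2):
0 1 1
1 0 0
1 1 1
1 0 0

After press 4 at (3,0):
0 1 1
1 0 0
0 1 1
0 1 0

After press 5 at (1,0):
1 1 1
0 1 0
1 1 1
0 1 0

After press 6 at (0,1):
0 0 0
0 0 0
1 1 1
0 1 0

After press 7 at (2,2):
0 0 0
0 0 1
1 0 0
0 1 1

After press 8 at (1,1):
0 1 0
1 1 0
1 1 0
0 1 1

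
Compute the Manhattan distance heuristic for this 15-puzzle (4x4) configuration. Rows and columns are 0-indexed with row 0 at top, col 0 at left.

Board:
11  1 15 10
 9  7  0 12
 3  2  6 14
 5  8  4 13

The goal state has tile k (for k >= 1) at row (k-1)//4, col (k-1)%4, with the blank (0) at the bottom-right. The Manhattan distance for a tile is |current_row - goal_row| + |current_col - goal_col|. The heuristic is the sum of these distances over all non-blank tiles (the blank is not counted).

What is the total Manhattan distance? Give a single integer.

Tile 11: (0,0)->(2,2) = 4
Tile 1: (0,1)->(0,0) = 1
Tile 15: (0,2)->(3,2) = 3
Tile 10: (0,3)->(2,1) = 4
Tile 9: (1,0)->(2,0) = 1
Tile 7: (1,1)->(1,2) = 1
Tile 12: (1,3)->(2,3) = 1
Tile 3: (2,0)->(0,2) = 4
Tile 2: (2,1)->(0,1) = 2
Tile 6: (2,2)->(1,1) = 2
Tile 14: (2,3)->(3,1) = 3
Tile 5: (3,0)->(1,0) = 2
Tile 8: (3,1)->(1,3) = 4
Tile 4: (3,2)->(0,3) = 4
Tile 13: (3,3)->(3,0) = 3
Sum: 4 + 1 + 3 + 4 + 1 + 1 + 1 + 4 + 2 + 2 + 3 + 2 + 4 + 4 + 3 = 39

Answer: 39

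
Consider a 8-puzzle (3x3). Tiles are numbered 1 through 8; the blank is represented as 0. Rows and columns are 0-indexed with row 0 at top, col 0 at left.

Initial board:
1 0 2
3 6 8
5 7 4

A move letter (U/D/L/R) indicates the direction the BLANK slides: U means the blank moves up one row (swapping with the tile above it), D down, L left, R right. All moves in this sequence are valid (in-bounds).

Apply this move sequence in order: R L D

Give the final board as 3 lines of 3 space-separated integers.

Answer: 1 6 2
3 0 8
5 7 4

Derivation:
After move 1 (R):
1 2 0
3 6 8
5 7 4

After move 2 (L):
1 0 2
3 6 8
5 7 4

After move 3 (D):
1 6 2
3 0 8
5 7 4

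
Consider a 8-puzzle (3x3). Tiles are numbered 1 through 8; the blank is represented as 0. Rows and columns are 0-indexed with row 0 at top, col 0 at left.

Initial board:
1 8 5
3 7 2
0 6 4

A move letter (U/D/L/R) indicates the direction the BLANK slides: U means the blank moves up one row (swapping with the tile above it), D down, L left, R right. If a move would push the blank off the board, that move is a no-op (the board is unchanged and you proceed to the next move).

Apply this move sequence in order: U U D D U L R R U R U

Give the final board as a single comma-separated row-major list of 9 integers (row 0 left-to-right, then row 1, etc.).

After move 1 (U):
1 8 5
0 7 2
3 6 4

After move 2 (U):
0 8 5
1 7 2
3 6 4

After move 3 (D):
1 8 5
0 7 2
3 6 4

After move 4 (D):
1 8 5
3 7 2
0 6 4

After move 5 (U):
1 8 5
0 7 2
3 6 4

After move 6 (L):
1 8 5
0 7 2
3 6 4

After move 7 (R):
1 8 5
7 0 2
3 6 4

After move 8 (R):
1 8 5
7 2 0
3 6 4

After move 9 (U):
1 8 0
7 2 5
3 6 4

After move 10 (R):
1 8 0
7 2 5
3 6 4

After move 11 (U):
1 8 0
7 2 5
3 6 4

Answer: 1, 8, 0, 7, 2, 5, 3, 6, 4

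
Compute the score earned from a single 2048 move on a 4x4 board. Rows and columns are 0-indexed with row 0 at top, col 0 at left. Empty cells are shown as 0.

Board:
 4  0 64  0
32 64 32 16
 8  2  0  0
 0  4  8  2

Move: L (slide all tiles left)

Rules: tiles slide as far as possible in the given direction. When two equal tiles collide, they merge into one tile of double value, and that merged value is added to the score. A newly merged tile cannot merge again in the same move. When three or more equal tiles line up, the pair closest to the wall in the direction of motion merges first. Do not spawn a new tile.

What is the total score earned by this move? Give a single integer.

Answer: 0

Derivation:
Slide left:
row 0: [4, 0, 64, 0] -> [4, 64, 0, 0]  score +0 (running 0)
row 1: [32, 64, 32, 16] -> [32, 64, 32, 16]  score +0 (running 0)
row 2: [8, 2, 0, 0] -> [8, 2, 0, 0]  score +0 (running 0)
row 3: [0, 4, 8, 2] -> [4, 8, 2, 0]  score +0 (running 0)
Board after move:
 4 64  0  0
32 64 32 16
 8  2  0  0
 4  8  2  0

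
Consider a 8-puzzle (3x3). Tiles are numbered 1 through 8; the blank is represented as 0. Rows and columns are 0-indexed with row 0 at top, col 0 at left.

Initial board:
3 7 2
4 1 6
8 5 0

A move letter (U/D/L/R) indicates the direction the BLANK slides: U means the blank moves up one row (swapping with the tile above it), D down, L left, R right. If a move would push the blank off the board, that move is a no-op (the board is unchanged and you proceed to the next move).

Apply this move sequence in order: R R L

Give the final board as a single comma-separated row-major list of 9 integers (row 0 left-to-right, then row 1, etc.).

Answer: 3, 7, 2, 4, 1, 6, 8, 0, 5

Derivation:
After move 1 (R):
3 7 2
4 1 6
8 5 0

After move 2 (R):
3 7 2
4 1 6
8 5 0

After move 3 (L):
3 7 2
4 1 6
8 0 5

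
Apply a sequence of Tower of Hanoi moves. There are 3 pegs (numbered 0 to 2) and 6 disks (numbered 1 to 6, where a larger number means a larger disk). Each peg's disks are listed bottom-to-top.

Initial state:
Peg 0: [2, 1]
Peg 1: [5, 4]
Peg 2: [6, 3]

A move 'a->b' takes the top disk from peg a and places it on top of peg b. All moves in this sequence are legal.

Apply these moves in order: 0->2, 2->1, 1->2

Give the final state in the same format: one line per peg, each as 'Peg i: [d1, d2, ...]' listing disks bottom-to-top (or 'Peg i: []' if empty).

Answer: Peg 0: [2]
Peg 1: [5, 4]
Peg 2: [6, 3, 1]

Derivation:
After move 1 (0->2):
Peg 0: [2]
Peg 1: [5, 4]
Peg 2: [6, 3, 1]

After move 2 (2->1):
Peg 0: [2]
Peg 1: [5, 4, 1]
Peg 2: [6, 3]

After move 3 (1->2):
Peg 0: [2]
Peg 1: [5, 4]
Peg 2: [6, 3, 1]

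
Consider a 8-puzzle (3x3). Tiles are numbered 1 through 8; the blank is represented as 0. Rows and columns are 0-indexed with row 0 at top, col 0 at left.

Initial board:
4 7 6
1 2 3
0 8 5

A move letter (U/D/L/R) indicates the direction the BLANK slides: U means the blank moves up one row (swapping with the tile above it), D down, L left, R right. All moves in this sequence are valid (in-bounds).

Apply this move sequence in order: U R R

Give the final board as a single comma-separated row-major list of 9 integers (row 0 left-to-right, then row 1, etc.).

Answer: 4, 7, 6, 2, 3, 0, 1, 8, 5

Derivation:
After move 1 (U):
4 7 6
0 2 3
1 8 5

After move 2 (R):
4 7 6
2 0 3
1 8 5

After move 3 (R):
4 7 6
2 3 0
1 8 5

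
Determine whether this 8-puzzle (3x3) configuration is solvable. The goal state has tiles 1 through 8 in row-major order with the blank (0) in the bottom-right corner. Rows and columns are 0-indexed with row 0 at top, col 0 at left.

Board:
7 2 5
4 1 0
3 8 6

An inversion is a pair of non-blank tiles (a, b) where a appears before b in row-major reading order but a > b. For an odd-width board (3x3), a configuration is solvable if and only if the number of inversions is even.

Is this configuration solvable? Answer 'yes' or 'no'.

Inversions (pairs i<j in row-major order where tile[i] > tile[j] > 0): 13
13 is odd, so the puzzle is not solvable.

Answer: no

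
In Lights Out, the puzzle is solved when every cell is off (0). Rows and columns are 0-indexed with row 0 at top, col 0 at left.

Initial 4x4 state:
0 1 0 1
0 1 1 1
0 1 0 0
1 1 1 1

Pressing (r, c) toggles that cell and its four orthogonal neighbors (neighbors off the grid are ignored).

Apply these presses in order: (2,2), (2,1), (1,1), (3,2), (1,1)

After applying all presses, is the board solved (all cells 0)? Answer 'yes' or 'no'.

Answer: no

Derivation:
After press 1 at (2,2):
0 1 0 1
0 1 0 1
0 0 1 1
1 1 0 1

After press 2 at (2,1):
0 1 0 1
0 0 0 1
1 1 0 1
1 0 0 1

After press 3 at (1,1):
0 0 0 1
1 1 1 1
1 0 0 1
1 0 0 1

After press 4 at (3,2):
0 0 0 1
1 1 1 1
1 0 1 1
1 1 1 0

After press 5 at (1,1):
0 1 0 1
0 0 0 1
1 1 1 1
1 1 1 0

Lights still on: 10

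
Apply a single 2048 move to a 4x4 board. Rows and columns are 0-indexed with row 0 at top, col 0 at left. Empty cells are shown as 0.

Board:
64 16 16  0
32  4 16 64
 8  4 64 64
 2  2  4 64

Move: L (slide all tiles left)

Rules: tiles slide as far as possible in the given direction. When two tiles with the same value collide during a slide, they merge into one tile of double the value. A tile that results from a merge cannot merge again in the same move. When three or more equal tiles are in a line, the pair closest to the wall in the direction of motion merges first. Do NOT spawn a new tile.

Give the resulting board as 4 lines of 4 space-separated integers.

Answer:  64  32   0   0
 32   4  16  64
  8   4 128   0
  4   4  64   0

Derivation:
Slide left:
row 0: [64, 16, 16, 0] -> [64, 32, 0, 0]
row 1: [32, 4, 16, 64] -> [32, 4, 16, 64]
row 2: [8, 4, 64, 64] -> [8, 4, 128, 0]
row 3: [2, 2, 4, 64] -> [4, 4, 64, 0]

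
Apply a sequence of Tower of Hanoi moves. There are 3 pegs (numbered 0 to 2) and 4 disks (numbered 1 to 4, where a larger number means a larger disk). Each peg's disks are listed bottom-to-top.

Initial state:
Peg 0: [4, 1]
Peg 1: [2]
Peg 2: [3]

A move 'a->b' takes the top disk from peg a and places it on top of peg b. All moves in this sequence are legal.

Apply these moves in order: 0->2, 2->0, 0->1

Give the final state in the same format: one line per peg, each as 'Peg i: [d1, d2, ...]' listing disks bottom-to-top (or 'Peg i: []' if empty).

After move 1 (0->2):
Peg 0: [4]
Peg 1: [2]
Peg 2: [3, 1]

After move 2 (2->0):
Peg 0: [4, 1]
Peg 1: [2]
Peg 2: [3]

After move 3 (0->1):
Peg 0: [4]
Peg 1: [2, 1]
Peg 2: [3]

Answer: Peg 0: [4]
Peg 1: [2, 1]
Peg 2: [3]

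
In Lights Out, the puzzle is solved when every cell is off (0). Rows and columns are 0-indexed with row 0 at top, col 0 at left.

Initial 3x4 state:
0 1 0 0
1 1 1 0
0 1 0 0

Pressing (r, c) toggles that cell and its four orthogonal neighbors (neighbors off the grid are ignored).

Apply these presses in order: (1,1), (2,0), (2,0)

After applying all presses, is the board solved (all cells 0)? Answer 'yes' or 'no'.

After press 1 at (1,1):
0 0 0 0
0 0 0 0
0 0 0 0

After press 2 at (2,0):
0 0 0 0
1 0 0 0
1 1 0 0

After press 3 at (2,0):
0 0 0 0
0 0 0 0
0 0 0 0

Lights still on: 0

Answer: yes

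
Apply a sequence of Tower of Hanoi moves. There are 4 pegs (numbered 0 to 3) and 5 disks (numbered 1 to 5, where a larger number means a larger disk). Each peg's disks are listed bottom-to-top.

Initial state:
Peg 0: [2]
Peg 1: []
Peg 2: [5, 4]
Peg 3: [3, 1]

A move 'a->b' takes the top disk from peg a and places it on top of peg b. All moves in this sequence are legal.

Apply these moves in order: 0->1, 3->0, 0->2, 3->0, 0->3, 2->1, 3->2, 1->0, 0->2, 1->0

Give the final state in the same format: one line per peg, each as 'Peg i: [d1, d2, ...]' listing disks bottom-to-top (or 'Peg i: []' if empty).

After move 1 (0->1):
Peg 0: []
Peg 1: [2]
Peg 2: [5, 4]
Peg 3: [3, 1]

After move 2 (3->0):
Peg 0: [1]
Peg 1: [2]
Peg 2: [5, 4]
Peg 3: [3]

After move 3 (0->2):
Peg 0: []
Peg 1: [2]
Peg 2: [5, 4, 1]
Peg 3: [3]

After move 4 (3->0):
Peg 0: [3]
Peg 1: [2]
Peg 2: [5, 4, 1]
Peg 3: []

After move 5 (0->3):
Peg 0: []
Peg 1: [2]
Peg 2: [5, 4, 1]
Peg 3: [3]

After move 6 (2->1):
Peg 0: []
Peg 1: [2, 1]
Peg 2: [5, 4]
Peg 3: [3]

After move 7 (3->2):
Peg 0: []
Peg 1: [2, 1]
Peg 2: [5, 4, 3]
Peg 3: []

After move 8 (1->0):
Peg 0: [1]
Peg 1: [2]
Peg 2: [5, 4, 3]
Peg 3: []

After move 9 (0->2):
Peg 0: []
Peg 1: [2]
Peg 2: [5, 4, 3, 1]
Peg 3: []

After move 10 (1->0):
Peg 0: [2]
Peg 1: []
Peg 2: [5, 4, 3, 1]
Peg 3: []

Answer: Peg 0: [2]
Peg 1: []
Peg 2: [5, 4, 3, 1]
Peg 3: []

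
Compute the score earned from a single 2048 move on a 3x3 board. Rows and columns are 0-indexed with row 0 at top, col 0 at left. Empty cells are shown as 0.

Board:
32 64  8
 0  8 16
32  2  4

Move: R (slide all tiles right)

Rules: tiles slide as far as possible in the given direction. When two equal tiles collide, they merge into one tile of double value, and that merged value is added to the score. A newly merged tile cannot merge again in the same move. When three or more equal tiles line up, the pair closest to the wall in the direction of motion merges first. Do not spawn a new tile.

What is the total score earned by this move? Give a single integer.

Slide right:
row 0: [32, 64, 8] -> [32, 64, 8]  score +0 (running 0)
row 1: [0, 8, 16] -> [0, 8, 16]  score +0 (running 0)
row 2: [32, 2, 4] -> [32, 2, 4]  score +0 (running 0)
Board after move:
32 64  8
 0  8 16
32  2  4

Answer: 0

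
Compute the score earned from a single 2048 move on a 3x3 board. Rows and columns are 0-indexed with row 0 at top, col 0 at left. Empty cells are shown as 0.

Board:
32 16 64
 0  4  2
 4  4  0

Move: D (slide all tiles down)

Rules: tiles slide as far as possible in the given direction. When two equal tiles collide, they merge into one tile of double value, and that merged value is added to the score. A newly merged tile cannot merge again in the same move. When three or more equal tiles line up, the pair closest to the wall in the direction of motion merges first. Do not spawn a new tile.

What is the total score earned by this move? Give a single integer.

Slide down:
col 0: [32, 0, 4] -> [0, 32, 4]  score +0 (running 0)
col 1: [16, 4, 4] -> [0, 16, 8]  score +8 (running 8)
col 2: [64, 2, 0] -> [0, 64, 2]  score +0 (running 8)
Board after move:
 0  0  0
32 16 64
 4  8  2

Answer: 8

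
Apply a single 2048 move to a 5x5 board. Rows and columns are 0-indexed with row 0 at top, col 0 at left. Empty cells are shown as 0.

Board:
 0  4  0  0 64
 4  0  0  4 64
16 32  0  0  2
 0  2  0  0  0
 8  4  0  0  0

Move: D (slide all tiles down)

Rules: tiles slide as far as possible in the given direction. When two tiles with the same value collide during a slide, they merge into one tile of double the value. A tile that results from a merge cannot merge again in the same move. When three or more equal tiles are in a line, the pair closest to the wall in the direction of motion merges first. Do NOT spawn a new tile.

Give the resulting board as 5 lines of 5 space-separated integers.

Slide down:
col 0: [0, 4, 16, 0, 8] -> [0, 0, 4, 16, 8]
col 1: [4, 0, 32, 2, 4] -> [0, 4, 32, 2, 4]
col 2: [0, 0, 0, 0, 0] -> [0, 0, 0, 0, 0]
col 3: [0, 4, 0, 0, 0] -> [0, 0, 0, 0, 4]
col 4: [64, 64, 2, 0, 0] -> [0, 0, 0, 128, 2]

Answer:   0   0   0   0   0
  0   4   0   0   0
  4  32   0   0   0
 16   2   0   0 128
  8   4   0   4   2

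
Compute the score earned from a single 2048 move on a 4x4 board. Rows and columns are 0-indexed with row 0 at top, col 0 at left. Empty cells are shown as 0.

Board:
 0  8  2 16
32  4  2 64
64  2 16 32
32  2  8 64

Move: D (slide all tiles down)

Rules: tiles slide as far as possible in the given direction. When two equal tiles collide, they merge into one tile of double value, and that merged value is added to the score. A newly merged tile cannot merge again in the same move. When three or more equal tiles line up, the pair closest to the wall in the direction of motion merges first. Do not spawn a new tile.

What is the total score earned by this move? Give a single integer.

Slide down:
col 0: [0, 32, 64, 32] -> [0, 32, 64, 32]  score +0 (running 0)
col 1: [8, 4, 2, 2] -> [0, 8, 4, 4]  score +4 (running 4)
col 2: [2, 2, 16, 8] -> [0, 4, 16, 8]  score +4 (running 8)
col 3: [16, 64, 32, 64] -> [16, 64, 32, 64]  score +0 (running 8)
Board after move:
 0  0  0 16
32  8  4 64
64  4 16 32
32  4  8 64

Answer: 8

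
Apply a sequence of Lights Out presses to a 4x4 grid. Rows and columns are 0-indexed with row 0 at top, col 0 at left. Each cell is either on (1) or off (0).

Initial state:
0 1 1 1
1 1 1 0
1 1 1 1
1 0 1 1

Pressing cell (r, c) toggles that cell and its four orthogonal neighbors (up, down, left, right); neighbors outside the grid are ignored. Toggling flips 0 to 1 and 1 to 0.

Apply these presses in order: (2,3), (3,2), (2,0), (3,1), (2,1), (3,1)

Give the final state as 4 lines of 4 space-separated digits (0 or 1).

Answer: 0 1 1 1
0 0 1 1
1 1 0 0
0 0 0 1

Derivation:
After press 1 at (2,3):
0 1 1 1
1 1 1 1
1 1 0 0
1 0 1 0

After press 2 at (3,2):
0 1 1 1
1 1 1 1
1 1 1 0
1 1 0 1

After press 3 at (2,0):
0 1 1 1
0 1 1 1
0 0 1 0
0 1 0 1

After press 4 at (3,1):
0 1 1 1
0 1 1 1
0 1 1 0
1 0 1 1

After press 5 at (2,1):
0 1 1 1
0 0 1 1
1 0 0 0
1 1 1 1

After press 6 at (3,1):
0 1 1 1
0 0 1 1
1 1 0 0
0 0 0 1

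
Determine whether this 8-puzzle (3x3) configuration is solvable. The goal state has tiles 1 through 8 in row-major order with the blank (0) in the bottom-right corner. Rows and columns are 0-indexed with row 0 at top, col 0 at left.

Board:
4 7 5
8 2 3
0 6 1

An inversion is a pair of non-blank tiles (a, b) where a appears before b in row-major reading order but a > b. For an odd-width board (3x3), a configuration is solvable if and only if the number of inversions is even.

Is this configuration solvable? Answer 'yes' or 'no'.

Answer: yes

Derivation:
Inversions (pairs i<j in row-major order where tile[i] > tile[j] > 0): 18
18 is even, so the puzzle is solvable.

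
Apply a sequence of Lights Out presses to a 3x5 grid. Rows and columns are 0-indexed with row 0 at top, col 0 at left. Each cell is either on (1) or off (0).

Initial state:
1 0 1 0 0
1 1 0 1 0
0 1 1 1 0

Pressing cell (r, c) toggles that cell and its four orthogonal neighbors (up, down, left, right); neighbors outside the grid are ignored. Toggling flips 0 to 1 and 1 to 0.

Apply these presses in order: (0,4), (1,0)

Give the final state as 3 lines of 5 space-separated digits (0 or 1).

After press 1 at (0,4):
1 0 1 1 1
1 1 0 1 1
0 1 1 1 0

After press 2 at (1,0):
0 0 1 1 1
0 0 0 1 1
1 1 1 1 0

Answer: 0 0 1 1 1
0 0 0 1 1
1 1 1 1 0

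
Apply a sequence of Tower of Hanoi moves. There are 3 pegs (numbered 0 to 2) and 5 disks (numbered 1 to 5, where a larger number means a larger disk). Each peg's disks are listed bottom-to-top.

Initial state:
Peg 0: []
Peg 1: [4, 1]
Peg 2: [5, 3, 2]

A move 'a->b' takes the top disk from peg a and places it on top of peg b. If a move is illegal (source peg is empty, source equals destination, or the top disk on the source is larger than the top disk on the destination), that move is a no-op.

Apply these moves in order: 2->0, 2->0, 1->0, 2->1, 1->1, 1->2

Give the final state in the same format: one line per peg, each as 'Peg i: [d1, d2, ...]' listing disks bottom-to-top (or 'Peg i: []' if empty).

Answer: Peg 0: [2, 1]
Peg 1: [4]
Peg 2: [5, 3]

Derivation:
After move 1 (2->0):
Peg 0: [2]
Peg 1: [4, 1]
Peg 2: [5, 3]

After move 2 (2->0):
Peg 0: [2]
Peg 1: [4, 1]
Peg 2: [5, 3]

After move 3 (1->0):
Peg 0: [2, 1]
Peg 1: [4]
Peg 2: [5, 3]

After move 4 (2->1):
Peg 0: [2, 1]
Peg 1: [4, 3]
Peg 2: [5]

After move 5 (1->1):
Peg 0: [2, 1]
Peg 1: [4, 3]
Peg 2: [5]

After move 6 (1->2):
Peg 0: [2, 1]
Peg 1: [4]
Peg 2: [5, 3]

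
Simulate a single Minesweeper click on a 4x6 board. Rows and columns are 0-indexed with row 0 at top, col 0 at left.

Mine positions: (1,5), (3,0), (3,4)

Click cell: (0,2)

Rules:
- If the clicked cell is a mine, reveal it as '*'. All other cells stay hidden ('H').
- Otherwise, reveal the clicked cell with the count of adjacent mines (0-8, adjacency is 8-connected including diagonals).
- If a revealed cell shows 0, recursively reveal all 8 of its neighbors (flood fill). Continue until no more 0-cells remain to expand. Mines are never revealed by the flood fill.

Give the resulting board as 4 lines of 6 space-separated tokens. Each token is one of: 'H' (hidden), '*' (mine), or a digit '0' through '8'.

0 0 0 0 1 H
0 0 0 0 1 H
1 1 0 1 2 H
H 1 0 1 H H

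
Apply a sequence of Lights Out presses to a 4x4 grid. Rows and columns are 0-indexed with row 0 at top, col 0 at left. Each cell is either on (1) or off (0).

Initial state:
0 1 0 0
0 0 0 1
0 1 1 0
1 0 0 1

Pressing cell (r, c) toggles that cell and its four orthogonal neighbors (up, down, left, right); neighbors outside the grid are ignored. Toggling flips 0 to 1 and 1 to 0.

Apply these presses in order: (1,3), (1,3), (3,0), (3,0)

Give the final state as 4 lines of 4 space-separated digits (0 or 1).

Answer: 0 1 0 0
0 0 0 1
0 1 1 0
1 0 0 1

Derivation:
After press 1 at (1,3):
0 1 0 1
0 0 1 0
0 1 1 1
1 0 0 1

After press 2 at (1,3):
0 1 0 0
0 0 0 1
0 1 1 0
1 0 0 1

After press 3 at (3,0):
0 1 0 0
0 0 0 1
1 1 1 0
0 1 0 1

After press 4 at (3,0):
0 1 0 0
0 0 0 1
0 1 1 0
1 0 0 1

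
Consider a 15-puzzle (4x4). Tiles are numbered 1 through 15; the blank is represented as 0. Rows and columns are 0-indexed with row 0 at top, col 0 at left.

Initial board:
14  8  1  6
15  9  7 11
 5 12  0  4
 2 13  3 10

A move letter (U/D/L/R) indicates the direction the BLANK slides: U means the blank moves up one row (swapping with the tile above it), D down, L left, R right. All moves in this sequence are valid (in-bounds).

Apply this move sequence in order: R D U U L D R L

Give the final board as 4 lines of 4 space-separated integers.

After move 1 (R):
14  8  1  6
15  9  7 11
 5 12  4  0
 2 13  3 10

After move 2 (D):
14  8  1  6
15  9  7 11
 5 12  4 10
 2 13  3  0

After move 3 (U):
14  8  1  6
15  9  7 11
 5 12  4  0
 2 13  3 10

After move 4 (U):
14  8  1  6
15  9  7  0
 5 12  4 11
 2 13  3 10

After move 5 (L):
14  8  1  6
15  9  0  7
 5 12  4 11
 2 13  3 10

After move 6 (D):
14  8  1  6
15  9  4  7
 5 12  0 11
 2 13  3 10

After move 7 (R):
14  8  1  6
15  9  4  7
 5 12 11  0
 2 13  3 10

After move 8 (L):
14  8  1  6
15  9  4  7
 5 12  0 11
 2 13  3 10

Answer: 14  8  1  6
15  9  4  7
 5 12  0 11
 2 13  3 10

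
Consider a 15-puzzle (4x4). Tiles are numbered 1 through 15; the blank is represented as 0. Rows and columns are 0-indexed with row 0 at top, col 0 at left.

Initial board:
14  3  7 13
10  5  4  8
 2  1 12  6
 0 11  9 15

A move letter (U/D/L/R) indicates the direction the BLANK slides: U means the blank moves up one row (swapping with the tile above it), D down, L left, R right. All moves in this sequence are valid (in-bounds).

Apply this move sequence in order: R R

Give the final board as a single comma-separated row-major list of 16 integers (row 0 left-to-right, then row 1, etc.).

After move 1 (R):
14  3  7 13
10  5  4  8
 2  1 12  6
11  0  9 15

After move 2 (R):
14  3  7 13
10  5  4  8
 2  1 12  6
11  9  0 15

Answer: 14, 3, 7, 13, 10, 5, 4, 8, 2, 1, 12, 6, 11, 9, 0, 15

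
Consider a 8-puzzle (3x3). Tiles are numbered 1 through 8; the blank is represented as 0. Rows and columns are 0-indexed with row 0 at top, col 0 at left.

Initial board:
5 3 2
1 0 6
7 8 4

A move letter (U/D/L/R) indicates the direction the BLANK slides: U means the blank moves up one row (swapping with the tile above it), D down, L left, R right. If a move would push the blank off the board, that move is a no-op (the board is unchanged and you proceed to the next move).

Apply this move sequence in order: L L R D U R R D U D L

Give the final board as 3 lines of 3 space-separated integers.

After move 1 (L):
5 3 2
0 1 6
7 8 4

After move 2 (L):
5 3 2
0 1 6
7 8 4

After move 3 (R):
5 3 2
1 0 6
7 8 4

After move 4 (D):
5 3 2
1 8 6
7 0 4

After move 5 (U):
5 3 2
1 0 6
7 8 4

After move 6 (R):
5 3 2
1 6 0
7 8 4

After move 7 (R):
5 3 2
1 6 0
7 8 4

After move 8 (D):
5 3 2
1 6 4
7 8 0

After move 9 (U):
5 3 2
1 6 0
7 8 4

After move 10 (D):
5 3 2
1 6 4
7 8 0

After move 11 (L):
5 3 2
1 6 4
7 0 8

Answer: 5 3 2
1 6 4
7 0 8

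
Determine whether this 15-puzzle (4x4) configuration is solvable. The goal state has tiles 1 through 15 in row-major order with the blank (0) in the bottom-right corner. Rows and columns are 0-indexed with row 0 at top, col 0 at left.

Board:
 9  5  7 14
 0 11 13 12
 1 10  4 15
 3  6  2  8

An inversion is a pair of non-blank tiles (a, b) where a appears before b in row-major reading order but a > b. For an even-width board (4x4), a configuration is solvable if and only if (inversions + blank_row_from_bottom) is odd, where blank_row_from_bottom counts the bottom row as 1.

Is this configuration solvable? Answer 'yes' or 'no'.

Inversions: 62
Blank is in row 1 (0-indexed from top), which is row 3 counting from the bottom (bottom = 1).
62 + 3 = 65, which is odd, so the puzzle is solvable.

Answer: yes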